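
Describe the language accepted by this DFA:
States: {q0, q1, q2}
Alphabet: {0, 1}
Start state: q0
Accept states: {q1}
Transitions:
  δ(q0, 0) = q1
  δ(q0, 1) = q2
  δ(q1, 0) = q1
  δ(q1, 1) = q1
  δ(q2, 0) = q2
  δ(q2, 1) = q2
Analyzing the DFA structure:
Start state: q0
Accept states: {q1}
Interpreting what each state remembers (checking against the transitions):
  q0: nothing has been read yet
  q1: the first symbol was 0
  q2: the first symbol was 1 (trap state)
  δ(q0, 0): in q0 (nothing has been read yet), after reading 0 we have: the first symbol was 0 → q1
  δ(q0, 1): in q0 (nothing has been read yet), after reading 1 we have: the first symbol was 1 (trap state) → q2
  δ(q1, 0): in q1 (the first symbol was 0), after reading 0 we have: the first symbol was 0 → q1
  δ(q1, 1): in q1 (the first symbol was 0), after reading 1 we have: the first symbol was 0 → q1
  δ(q2, 0): in q2 (the first symbol was 1 (trap state)), after reading 0 we have: the first symbol was 1 (trap state) → q2
  δ(q2, 1): in q2 (the first symbol was 1 (trap state)), after reading 1 we have: the first symbol was 1 (trap state) → q2
A string is accepted iff it ends in {q1}, i.e. the first symbol was 0.
Language: All binary strings starting with 0

Final answer: All binary strings starting with 0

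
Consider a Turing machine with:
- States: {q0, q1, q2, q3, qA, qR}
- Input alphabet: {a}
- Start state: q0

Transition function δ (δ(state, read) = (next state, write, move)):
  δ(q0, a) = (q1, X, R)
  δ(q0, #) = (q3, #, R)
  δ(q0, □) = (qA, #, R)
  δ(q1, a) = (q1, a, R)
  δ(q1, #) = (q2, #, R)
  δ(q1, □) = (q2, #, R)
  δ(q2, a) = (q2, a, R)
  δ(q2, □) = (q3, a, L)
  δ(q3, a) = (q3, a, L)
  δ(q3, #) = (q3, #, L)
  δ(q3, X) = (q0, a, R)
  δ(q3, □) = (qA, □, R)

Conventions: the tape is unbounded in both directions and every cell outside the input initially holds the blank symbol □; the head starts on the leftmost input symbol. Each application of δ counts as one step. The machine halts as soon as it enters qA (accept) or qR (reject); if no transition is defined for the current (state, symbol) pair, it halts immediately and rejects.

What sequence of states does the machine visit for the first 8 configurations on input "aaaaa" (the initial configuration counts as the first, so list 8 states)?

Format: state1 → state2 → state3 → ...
Step 0: [q0]aaaaa (head at position 0)
Step 1: δ(q0, a) = (q1, X, R)  ⊢  X[q1]aaaa (head at position 1)
Step 2: δ(q1, a) = (q1, a, R)  ⊢  Xa[q1]aaa (head at position 2)
Step 3: δ(q1, a) = (q1, a, R)  ⊢  Xaa[q1]aa (head at position 3)
Step 4: δ(q1, a) = (q1, a, R)  ⊢  Xaaa[q1]a (head at position 4)
Step 5: δ(q1, a) = (q1, a, R)  ⊢  Xaaaa[q1]□ (head at position 5)
Step 6: δ(q1, □) = (q2, #, R)  ⊢  Xaaaa#[q2]□ (head at position 6)
Step 7: δ(q2, □) = (q3, a, L)  ⊢  Xaaaa[q3]#a (head at position 5)
Reading off the states of these 8 configurations: q0 → q1 → q1 → q1 → q1 → q1 → q2 → q3

Final answer: q0 → q1 → q1 → q1 → q1 → q1 → q2 → q3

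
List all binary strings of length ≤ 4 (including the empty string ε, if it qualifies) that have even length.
Checking every binary string of length 0 to 4:
  Length 0: accepted: ε | rejected: (none)
  Length 1: accepted: (none) | rejected: 0, 1
  Length 2: accepted: 00, 01, 10, 11 | rejected: (none)
  Length 3: accepted: (none) | rejected: 000, 001, 010, 011, 100, 101, 110, 111
  Length 4: accepted: 0000, 0001, 0010, 0011, 0100, 0101, 0110, 0111, 1000, 1001, 1010, 1011, 1100, 1101, 1110, 1111 | rejected: (none)
Total: 21 string(s).

Final answer: ε, 00, 01, 10, 11, 0000, 0001, 0010, 0011, 0100, 0101, 0110, 0111, 1000, 1001, 1010, 1011, 1100, 1101, 1110, 1111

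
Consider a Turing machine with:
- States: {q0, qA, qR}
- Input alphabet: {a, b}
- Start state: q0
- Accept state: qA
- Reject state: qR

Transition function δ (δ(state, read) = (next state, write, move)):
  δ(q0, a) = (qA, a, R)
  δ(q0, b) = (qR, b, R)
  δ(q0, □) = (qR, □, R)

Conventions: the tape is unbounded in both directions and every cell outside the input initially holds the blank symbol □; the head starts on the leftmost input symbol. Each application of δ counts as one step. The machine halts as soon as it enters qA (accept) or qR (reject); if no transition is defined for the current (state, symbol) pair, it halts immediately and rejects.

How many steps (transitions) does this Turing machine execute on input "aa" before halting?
Step 0: [q0]aa (head at position 0)
Step 1: δ(q0, a) = (qA, a, R)  ⊢  a[qA]a (head at position 1)
The machine is in qA, so it halts and accepts.
Number of transitions executed: 1.

Final answer: 1 steps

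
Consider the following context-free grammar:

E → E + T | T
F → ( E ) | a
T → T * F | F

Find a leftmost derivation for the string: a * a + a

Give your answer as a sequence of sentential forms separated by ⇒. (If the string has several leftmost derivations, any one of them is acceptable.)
Start with E.
Step 1: the leftmost non-terminal is E; apply E → E + T:  E + T
Step 2: the leftmost non-terminal is E; apply E → T:  T + T
Step 3: the leftmost non-terminal is T; apply T → T * F:  T * F + T
Step 4: the leftmost non-terminal is T; apply T → F:  F * F + T
Step 5: the leftmost non-terminal is F; apply F → a:  a * F + T
Step 6: the leftmost non-terminal is F; apply F → a:  a * a + T
Step 7: the leftmost non-terminal is T; apply T → F:  a * a + F
Step 8: the leftmost non-terminal is F; apply F → a:  a * a + a

Final answer: E ⇒ E + T ⇒ T + T ⇒ T * F + T ⇒ F * F + T ⇒ a * F + T ⇒ a * a + T ⇒ a * a + F ⇒ a * a + a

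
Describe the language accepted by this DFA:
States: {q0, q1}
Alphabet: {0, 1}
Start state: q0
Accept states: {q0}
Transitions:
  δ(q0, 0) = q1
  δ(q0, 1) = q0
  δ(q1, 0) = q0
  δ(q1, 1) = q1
Analyzing the DFA structure:
Start state: q0
Accept states: {q0}
Interpreting what each state remembers (checking against the transitions):
  q0: an even number of 0s has been read so far
  q1: an odd number of 0s has been read so far
  δ(q0, 0): in q0 (an even number of 0s has been read so far), after reading 0 we have: an odd number of 0s has been read so far → q1
  δ(q0, 1): in q0 (an even number of 0s has been read so far), after reading 1 we have: an even number of 0s has been read so far → q0
  δ(q1, 0): in q1 (an odd number of 0s has been read so far), after reading 0 we have: an even number of 0s has been read so far → q0
  δ(q1, 1): in q1 (an odd number of 0s has been read so far), after reading 1 we have: an odd number of 0s has been read so far → q1
A string is accepted iff it ends in {q0}, i.e. an even number of 0s has been read so far.
Language: All binary strings with an even number of 0s

Final answer: All binary strings with an even number of 0s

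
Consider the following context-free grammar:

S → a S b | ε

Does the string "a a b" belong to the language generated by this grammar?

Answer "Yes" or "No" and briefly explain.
Every derivation applies S → a S b some number n of times and then S → ε, producing a^n b^n with equally many a's and b's. The string a a b has two a's but only one b, so it cannot be derived.

Final answer: No - no valid derivation exists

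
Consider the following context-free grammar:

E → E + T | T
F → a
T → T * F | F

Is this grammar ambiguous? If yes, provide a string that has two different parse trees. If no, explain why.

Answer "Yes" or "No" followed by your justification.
This is the standard stratified expression grammar: '+' is introduced only by the left-recursive rule E → E + T and '*' only by the left-recursive rule T → T * F, with F → a. For any string, the last '+' must be the one produced at the root E (everything after it is a T containing no '+'), and likewise within each T the last '*' is produced at its root. This fixes the parse tree uniquely (left-associative, '*' binding tighter than '+'), so every string has exactly one parse tree.

Final answer: No - the grammar is unambiguous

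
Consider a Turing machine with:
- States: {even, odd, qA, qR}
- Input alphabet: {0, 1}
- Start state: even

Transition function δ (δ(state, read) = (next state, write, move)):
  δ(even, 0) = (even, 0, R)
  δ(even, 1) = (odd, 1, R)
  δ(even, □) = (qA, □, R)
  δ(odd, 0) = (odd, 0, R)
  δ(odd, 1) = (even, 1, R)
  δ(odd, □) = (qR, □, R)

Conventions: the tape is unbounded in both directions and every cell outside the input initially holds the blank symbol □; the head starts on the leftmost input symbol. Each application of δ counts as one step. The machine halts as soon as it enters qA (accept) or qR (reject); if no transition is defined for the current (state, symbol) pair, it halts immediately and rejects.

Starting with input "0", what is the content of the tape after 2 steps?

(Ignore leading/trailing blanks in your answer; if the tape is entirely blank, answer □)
Step 0: [even]0 (head at position 0)
Step 1: δ(even, 0) = (even, 0, R)  ⊢  0[even]□ (head at position 1)
Step 2: δ(even, □) = (qA, □, R)  ⊢  0□[qA]□ (head at position 2)
Tape after 2 steps (ignoring surrounding blanks): 0

Final answer: Tape: 0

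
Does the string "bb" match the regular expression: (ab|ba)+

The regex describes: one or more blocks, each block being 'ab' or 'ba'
No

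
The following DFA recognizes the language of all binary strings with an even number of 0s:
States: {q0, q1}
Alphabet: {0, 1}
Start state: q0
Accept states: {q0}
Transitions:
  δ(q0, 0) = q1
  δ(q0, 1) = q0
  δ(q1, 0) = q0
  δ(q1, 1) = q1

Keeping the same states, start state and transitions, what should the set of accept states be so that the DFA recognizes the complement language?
The DFA is complete (every state has a transition on every symbol), so the complement
is recognized by the same DFA with accepting and non-accepting states swapped.
Original accept states: {q0}
Complement accept states = All states - Original accept states
= {q0, q1} - {q0}
= {q1}
Complement language: strings with an ODD number of 0s

Final answer: {q1}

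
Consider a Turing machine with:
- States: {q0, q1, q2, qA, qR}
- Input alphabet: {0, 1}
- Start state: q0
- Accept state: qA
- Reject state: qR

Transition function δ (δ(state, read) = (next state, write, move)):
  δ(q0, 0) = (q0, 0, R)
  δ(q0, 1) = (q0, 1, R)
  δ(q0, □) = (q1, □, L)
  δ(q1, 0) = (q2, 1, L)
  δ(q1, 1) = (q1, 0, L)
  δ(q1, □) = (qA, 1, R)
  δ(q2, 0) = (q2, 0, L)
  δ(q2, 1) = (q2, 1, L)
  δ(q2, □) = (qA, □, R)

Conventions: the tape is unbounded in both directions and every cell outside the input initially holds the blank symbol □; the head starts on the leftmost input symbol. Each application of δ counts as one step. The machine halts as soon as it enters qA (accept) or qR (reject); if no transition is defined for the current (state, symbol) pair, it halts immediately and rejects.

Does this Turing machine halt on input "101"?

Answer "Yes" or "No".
Step 0: [q0]101 (head at position 0)
Step 1: δ(q0, 1) = (q0, 1, R)  ⊢  1[q0]01 (head at position 1)
Step 2: δ(q0, 0) = (q0, 0, R)  ⊢  10[q0]1 (head at position 2)
Step 3: δ(q0, 1) = (q0, 1, R)  ⊢  101[q0]□ (head at position 3)
Step 4: δ(q0, □) = (q1, □, L)  ⊢  10[q1]1□ (head at position 2)
Step 5: δ(q1, 1) = (q1, 0, L)  ⊢  1[q1]00□ (head at position 1)
Step 6: δ(q1, 0) = (q2, 1, L)  ⊢  [q2]110□ (head at position 0)
Step 7: δ(q2, 1) = (q2, 1, L)  ⊢  [q2]□110□ (head at position -1)
Step 8: δ(q2, □) = (qA, □, R)  ⊢  □[qA]110□ (head at position 0)
The machine is in qA, so it halts and accepts.
It halts after 8 steps.

Final answer: Yes - halts after 8 steps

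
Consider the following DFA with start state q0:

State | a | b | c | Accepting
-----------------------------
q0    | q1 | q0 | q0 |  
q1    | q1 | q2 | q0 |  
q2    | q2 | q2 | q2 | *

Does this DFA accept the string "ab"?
Start in q0.
Read 'a': q0 → q1
Read 'b': q1 → q2
Final state q2 is accepting, so the string is accepted.

Final answer: Yes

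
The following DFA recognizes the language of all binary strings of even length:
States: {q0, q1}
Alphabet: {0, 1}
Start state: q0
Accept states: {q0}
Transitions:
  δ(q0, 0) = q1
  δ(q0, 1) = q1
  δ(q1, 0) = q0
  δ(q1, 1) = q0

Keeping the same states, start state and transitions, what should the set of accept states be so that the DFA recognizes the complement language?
The DFA is complete (every state has a transition on every symbol), so the complement
is recognized by the same DFA with accepting and non-accepting states swapped.
Original accept states: {q0}
Complement accept states = All states - Original accept states
= {q0, q1} - {q0}
= {q1}
Complement language: strings of ODD length

Final answer: {q1}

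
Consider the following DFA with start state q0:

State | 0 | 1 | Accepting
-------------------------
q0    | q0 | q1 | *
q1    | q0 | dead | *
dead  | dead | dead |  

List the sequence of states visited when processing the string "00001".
q0 → q0 → q0 → q0 → q0 → q1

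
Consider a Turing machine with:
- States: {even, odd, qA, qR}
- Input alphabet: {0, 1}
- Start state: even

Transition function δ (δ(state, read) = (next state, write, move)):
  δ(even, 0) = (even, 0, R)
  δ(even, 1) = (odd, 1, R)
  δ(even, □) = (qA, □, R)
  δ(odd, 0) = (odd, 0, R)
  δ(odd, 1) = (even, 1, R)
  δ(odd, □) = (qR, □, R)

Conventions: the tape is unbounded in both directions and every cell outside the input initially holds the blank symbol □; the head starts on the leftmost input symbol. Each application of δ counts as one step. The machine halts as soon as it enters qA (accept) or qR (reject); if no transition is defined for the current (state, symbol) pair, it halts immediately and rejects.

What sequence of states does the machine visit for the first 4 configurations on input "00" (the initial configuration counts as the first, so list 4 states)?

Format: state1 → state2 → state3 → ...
Step 0: [even]00 (head at position 0)
Step 1: δ(even, 0) = (even, 0, R)  ⊢  0[even]0 (head at position 1)
Step 2: δ(even, 0) = (even, 0, R)  ⊢  00[even]□ (head at position 2)
Step 3: δ(even, □) = (qA, □, R)  ⊢  00□[qA]□ (head at position 3)
Reading off the states of these 4 configurations: even → even → even → qA

Final answer: even → even → even → qA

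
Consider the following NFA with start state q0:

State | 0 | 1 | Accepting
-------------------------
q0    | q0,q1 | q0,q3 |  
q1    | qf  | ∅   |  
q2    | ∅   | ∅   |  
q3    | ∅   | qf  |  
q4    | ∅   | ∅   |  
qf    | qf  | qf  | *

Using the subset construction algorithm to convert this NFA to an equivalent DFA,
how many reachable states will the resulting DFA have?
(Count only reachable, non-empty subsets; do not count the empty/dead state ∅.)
Start subset: {q0}
{q0}: on 0 → {q0, q1}, on 1 → {q0, q3}
{q0, q1}: on 0 → {q0, q1, qf}, on 1 → {q0, q3}
{q0, q3}: on 0 → {q0, q1}, on 1 → {q0, q3, qf}
{q0, q1, qf}: on 0 → {q0, q1, qf}, on 1 → {q0, q3, qf}
{q0, q3, qf}: on 0 → {q0, q1, qf}, on 1 → {q0, q3, qf}
Reachable non-empty subsets: {q0}, {q0, q1}, {q0, q3}, {q0, q1, qf}, {q0, q3, qf} — 5 in total.

Final answer: 5 states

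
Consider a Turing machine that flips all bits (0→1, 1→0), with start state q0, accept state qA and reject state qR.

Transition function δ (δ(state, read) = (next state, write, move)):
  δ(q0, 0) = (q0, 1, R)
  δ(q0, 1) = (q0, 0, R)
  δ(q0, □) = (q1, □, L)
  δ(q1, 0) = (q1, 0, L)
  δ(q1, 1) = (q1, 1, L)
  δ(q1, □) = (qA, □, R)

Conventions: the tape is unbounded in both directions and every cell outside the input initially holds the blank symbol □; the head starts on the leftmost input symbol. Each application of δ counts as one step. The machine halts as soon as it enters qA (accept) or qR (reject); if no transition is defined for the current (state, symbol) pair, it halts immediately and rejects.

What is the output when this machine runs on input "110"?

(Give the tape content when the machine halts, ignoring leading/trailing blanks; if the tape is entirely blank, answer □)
Step 0: [q0]110 (head at position 0)
Step 1: δ(q0, 1) = (q0, 0, R)  ⊢  0[q0]10 (head at position 1)
Step 2: δ(q0, 1) = (q0, 0, R)  ⊢  00[q0]0 (head at position 2)
Step 3: δ(q0, 0) = (q0, 1, R)  ⊢  001[q0]□ (head at position 3)
Step 4: δ(q0, □) = (q1, □, L)  ⊢  00[q1]1□ (head at position 2)
Step 5: δ(q1, 1) = (q1, 1, L)  ⊢  0[q1]01□ (head at position 1)
Step 6: δ(q1, 0) = (q1, 0, L)  ⊢  [q1]001□ (head at position 0)
Step 7: δ(q1, 0) = (q1, 0, L)  ⊢  [q1]□001□ (head at position -1)
Step 8: δ(q1, □) = (qA, □, R)  ⊢  □[qA]001□ (head at position 0)
The machine is in qA, so it halts and accepts.
Tape content when halted (ignoring surrounding blanks): 001

Final answer: Output: 001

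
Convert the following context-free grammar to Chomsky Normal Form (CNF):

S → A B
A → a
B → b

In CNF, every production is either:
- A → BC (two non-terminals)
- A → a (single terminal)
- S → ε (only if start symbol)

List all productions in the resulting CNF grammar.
The grammar has no ε-productions or unit productions to eliminate.
S → A B is already in CNF (two non-terminals) – keep it.
A → a is already in CNF (single terminal) – keep it.
B → b is already in CNF (single terminal) – keep it.
Resulting CNF grammar (3 productions): A → a; B → b; S → A B

Final answer: A → a; B → b; S → A B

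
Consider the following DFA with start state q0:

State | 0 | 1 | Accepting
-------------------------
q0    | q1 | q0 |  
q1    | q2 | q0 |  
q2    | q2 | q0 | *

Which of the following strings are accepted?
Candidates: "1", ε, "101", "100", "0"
"1": q0 → q0; q0 is not accepting → rejected
ε: q0; q0 is not accepting → rejected
"101": q0 → q0 → q1 → q0; q0 is not accepting → rejected
"100": q0 → q0 → q1 → q2; q2 is accepting → accepted
"0": q0 → q1; q1 is not accepting → rejected

Final answer: "100"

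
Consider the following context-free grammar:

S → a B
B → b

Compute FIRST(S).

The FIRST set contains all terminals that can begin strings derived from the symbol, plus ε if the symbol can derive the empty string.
S has the single production S → a B, whose right-hand side begins with the terminal a. So FIRST(S) = {a}.

Final answer: {a}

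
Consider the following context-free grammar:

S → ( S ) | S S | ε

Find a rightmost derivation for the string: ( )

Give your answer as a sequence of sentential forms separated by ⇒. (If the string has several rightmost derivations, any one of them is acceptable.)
Start with S.
Step 1: the rightmost non-terminal is S; apply S → ( S ):  ( S )
Step 2: the rightmost non-terminal is S; apply S → ε:  ( )

Final answer: S ⇒ ( S ) ⇒ ( )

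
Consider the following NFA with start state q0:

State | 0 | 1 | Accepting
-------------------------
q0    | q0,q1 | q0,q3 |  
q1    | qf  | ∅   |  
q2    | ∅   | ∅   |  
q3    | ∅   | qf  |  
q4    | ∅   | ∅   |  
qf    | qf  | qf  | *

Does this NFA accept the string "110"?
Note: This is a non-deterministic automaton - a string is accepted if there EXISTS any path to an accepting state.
Track the set of states the NFA could be in: start {q0}
Read '1': {q0} → {q0, q3}
Read '1': {q0, q3} → {q0, q3, qf}
Read '0': {q0, q3, qf} → {q0, q1, qf}
Final set {q0, q1, qf} contains accepting state(s) {qf} → accepted.

Final answer: Yes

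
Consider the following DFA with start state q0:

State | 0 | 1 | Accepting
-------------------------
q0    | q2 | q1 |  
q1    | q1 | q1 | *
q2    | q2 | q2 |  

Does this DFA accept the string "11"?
Start in q0.
Read '1': q0 → q1
Read '1': q1 → q1
Final state q1 is accepting, so the string is accepted.

Final answer: Yes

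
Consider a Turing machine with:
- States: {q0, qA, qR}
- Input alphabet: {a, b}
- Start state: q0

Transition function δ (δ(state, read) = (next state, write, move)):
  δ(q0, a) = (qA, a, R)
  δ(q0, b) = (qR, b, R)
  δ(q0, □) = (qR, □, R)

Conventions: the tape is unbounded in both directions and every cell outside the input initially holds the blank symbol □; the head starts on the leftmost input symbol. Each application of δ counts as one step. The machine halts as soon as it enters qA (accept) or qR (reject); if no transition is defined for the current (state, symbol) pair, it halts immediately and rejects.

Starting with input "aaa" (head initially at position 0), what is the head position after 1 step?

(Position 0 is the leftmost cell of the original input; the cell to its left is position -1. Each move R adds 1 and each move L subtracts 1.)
Step 0: [q0]aaa (head at position 0)
Step 1: δ(q0, a) = (qA, a, R)  ⊢  a[qA]aa (head at position 1)
Head position after 1 step: 1

Final answer: Position 1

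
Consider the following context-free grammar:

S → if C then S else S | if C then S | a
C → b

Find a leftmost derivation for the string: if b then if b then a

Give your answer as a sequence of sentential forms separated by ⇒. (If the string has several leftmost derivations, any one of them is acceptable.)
Start with S.
Step 1: the leftmost non-terminal is S; apply S → if C then S:  if C then S
Step 2: the leftmost non-terminal is C; apply C → b:  if b then S
Step 3: the leftmost non-terminal is S; apply S → if C then S:  if b then if C then S
Step 4: the leftmost non-terminal is C; apply C → b:  if b then if b then S
Step 5: the leftmost non-terminal is S; apply S → a:  if b then if b then a

Final answer: S ⇒ if C then S ⇒ if b then S ⇒ if b then if C then S ⇒ if b then if b then S ⇒ if b then if b then a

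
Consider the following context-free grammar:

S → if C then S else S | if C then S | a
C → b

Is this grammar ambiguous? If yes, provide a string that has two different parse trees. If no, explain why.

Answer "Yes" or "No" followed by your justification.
The 'dangling else' can attach to either if. Two leftmost derivations of  if b then if b then a else a:
  (1) S ⇒ if C then S else S ⇒ if b then S else S ⇒ if b then if C then S else S ⇒ if b then if b then S else S ⇒ if b then if b then a else S ⇒ if b then if b then a else a   (else belongs to the outer if)
  (2) S ⇒ if C then S ⇒ if b then S ⇒ if b then if C then S else S ⇒ if b then if b then S else S ⇒ if b then if b then a else S ⇒ if b then if b then a else a   (else belongs to the inner if)
Two distinct parse trees for the same string, so the grammar is ambiguous.

Final answer: Yes - the string 'if b then if b then a else a' has two distinct leftmost derivations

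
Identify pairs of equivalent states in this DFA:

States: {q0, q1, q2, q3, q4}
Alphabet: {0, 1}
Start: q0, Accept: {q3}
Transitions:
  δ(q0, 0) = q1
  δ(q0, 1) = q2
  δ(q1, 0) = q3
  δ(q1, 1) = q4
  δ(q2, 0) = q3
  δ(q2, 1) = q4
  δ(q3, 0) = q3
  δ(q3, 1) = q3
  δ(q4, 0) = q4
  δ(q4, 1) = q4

Using the table-filling algorithm:
Round 0 – mark pairs where exactly one state is accepting: (q0,q3), (q1,q3), (q2,q3), (q3,q4)
Round 1 – newly marked: (q0,q1) [on 0: q1 vs q3, already marked]; (q0,q2) [on 0: q1 vs q3, already marked]; (q1,q4) [on 0: q3 vs q4, already marked]; (q2,q4) [on 0: q3 vs q4, already marked]
Round 2 – newly marked: (q0,q4) [on 0: q1 vs q4, already marked]
No further pairs can be marked.
(q1, q2) unmarked: δ(q1,0)=q3, δ(q2,0)=q3; δ(q1,1)=q4, δ(q2,1)=q4 → equivalent
Equivalent pairs: (q1, q2)

Final answer: Equivalent pairs: (q1, q2)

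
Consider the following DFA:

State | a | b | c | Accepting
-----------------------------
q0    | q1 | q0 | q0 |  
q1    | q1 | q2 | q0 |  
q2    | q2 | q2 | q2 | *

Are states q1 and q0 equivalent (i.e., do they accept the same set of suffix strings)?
Try the suffix "b".
From q1: q1 → q2 — accepting.
From q0: q0 → q0 — not accepting.
The two states disagree on this suffix, so they are not equivalent.

Final answer: No. Distinguishing string: "b" - accepted from q1 but not from q0.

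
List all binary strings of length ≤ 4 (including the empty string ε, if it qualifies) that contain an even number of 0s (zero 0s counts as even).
Checking every binary string of length 0 to 4:
  Length 0: accepted: ε | rejected: (none)
  Length 1: accepted: 1 | rejected: 0
  Length 2: accepted: 00, 11 | rejected: 01, 10
  Length 3: accepted: 001, 010, 100, 111 | rejected: 000, 011, 101, 110
  Length 4: accepted: 0000, 0011, 0101, 0110, 1001, 1010, 1100, 1111 | rejected: 0001, 0010, 0100, 0111, 1000, 1011, 1101, 1110
Total: 16 string(s).

Final answer: ε, 1, 00, 11, 001, 010, 100, 111, 0000, 0011, 0101, 0110, 1001, 1010, 1100, 1111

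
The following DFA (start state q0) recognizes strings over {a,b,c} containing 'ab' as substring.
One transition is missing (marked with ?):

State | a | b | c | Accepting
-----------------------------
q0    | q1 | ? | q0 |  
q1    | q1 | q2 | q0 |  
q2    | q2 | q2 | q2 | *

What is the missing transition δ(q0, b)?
q0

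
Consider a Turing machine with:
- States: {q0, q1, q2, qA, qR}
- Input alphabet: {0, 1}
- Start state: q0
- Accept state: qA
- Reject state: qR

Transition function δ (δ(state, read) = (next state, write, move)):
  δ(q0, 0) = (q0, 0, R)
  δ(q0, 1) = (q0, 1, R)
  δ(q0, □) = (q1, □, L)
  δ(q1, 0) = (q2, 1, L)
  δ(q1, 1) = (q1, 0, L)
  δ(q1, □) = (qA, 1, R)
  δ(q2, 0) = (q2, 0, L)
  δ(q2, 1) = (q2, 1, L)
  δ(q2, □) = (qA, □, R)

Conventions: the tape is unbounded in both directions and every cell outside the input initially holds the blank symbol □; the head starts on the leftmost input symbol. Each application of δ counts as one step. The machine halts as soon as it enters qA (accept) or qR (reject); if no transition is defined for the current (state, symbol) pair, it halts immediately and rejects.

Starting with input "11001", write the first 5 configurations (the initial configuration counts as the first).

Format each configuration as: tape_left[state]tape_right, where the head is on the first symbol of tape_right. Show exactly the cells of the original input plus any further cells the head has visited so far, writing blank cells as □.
Step 0: [q0]11001 (head at position 0)
Step 1: δ(q0, 1) = (q0, 1, R)  ⊢  1[q0]1001 (head at position 1)
Step 2: δ(q0, 1) = (q0, 1, R)  ⊢  11[q0]001 (head at position 2)
Step 3: δ(q0, 0) = (q0, 0, R)  ⊢  110[q0]01 (head at position 3)
Step 4: δ(q0, 0) = (q0, 0, R)  ⊢  1100[q0]1 (head at position 4)

Final answer: [q0]11001 ⊢ 1[q0]1001 ⊢ 11[q0]001 ⊢ 110[q0]01 ⊢ 1100[q0]1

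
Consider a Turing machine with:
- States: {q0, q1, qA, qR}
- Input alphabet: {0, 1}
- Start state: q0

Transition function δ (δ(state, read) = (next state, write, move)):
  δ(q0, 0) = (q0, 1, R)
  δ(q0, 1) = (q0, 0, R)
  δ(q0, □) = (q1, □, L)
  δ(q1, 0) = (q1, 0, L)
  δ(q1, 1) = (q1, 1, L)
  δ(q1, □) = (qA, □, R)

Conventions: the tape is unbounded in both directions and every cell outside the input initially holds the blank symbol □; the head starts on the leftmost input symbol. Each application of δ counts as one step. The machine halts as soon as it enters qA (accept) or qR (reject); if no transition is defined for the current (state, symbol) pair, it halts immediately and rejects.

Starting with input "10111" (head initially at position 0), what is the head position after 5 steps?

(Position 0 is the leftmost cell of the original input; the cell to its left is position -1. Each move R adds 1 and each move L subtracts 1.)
Step 0: [q0]10111 (head at position 0)
Step 1: δ(q0, 1) = (q0, 0, R)  ⊢  0[q0]0111 (head at position 1)
Step 2: δ(q0, 0) = (q0, 1, R)  ⊢  01[q0]111 (head at position 2)
Step 3: δ(q0, 1) = (q0, 0, R)  ⊢  010[q0]11 (head at position 3)
Step 4: δ(q0, 1) = (q0, 0, R)  ⊢  0100[q0]1 (head at position 4)
Step 5: δ(q0, 1) = (q0, 0, R)  ⊢  01000[q0]□ (head at position 5)
Head position after 5 steps: 5

Final answer: Position 5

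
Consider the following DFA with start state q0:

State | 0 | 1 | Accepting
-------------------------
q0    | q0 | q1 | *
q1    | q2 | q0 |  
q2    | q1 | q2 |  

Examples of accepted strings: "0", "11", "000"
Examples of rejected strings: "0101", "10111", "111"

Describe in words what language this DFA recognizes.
binary numbers divisible by 3 (treating the string as a binary integer; leading zeros allowed, the empty string counts as 0)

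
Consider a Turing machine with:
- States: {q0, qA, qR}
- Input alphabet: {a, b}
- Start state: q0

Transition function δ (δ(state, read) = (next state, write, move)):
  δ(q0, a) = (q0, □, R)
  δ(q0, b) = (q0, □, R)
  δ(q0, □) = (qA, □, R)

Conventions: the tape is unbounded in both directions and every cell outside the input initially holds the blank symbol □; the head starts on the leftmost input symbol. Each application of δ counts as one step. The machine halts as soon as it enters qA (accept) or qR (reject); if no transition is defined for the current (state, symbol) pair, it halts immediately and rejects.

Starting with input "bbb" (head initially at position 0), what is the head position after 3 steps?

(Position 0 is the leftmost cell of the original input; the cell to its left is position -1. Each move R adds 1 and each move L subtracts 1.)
Step 0: [q0]bbb (head at position 0)
Step 1: δ(q0, b) = (q0, □, R)  ⊢  □[q0]bb (head at position 1)
Step 2: δ(q0, b) = (q0, □, R)  ⊢  □□[q0]b (head at position 2)
Step 3: δ(q0, b) = (q0, □, R)  ⊢  □□□[q0]□ (head at position 3)
Head position after 3 steps: 3

Final answer: Position 3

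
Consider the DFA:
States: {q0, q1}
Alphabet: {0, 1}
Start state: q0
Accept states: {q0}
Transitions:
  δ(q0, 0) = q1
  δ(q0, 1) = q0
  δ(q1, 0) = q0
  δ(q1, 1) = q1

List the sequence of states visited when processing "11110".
Starting at q0
Read '1': q0 -> q0
Read '1': q0 -> q0
Read '1': q0 -> q0
Read '1': q0 -> q0
Read '0': q0 -> q1

Final answer: q0 -> q0 -> q0 -> q0 -> q0 -> q1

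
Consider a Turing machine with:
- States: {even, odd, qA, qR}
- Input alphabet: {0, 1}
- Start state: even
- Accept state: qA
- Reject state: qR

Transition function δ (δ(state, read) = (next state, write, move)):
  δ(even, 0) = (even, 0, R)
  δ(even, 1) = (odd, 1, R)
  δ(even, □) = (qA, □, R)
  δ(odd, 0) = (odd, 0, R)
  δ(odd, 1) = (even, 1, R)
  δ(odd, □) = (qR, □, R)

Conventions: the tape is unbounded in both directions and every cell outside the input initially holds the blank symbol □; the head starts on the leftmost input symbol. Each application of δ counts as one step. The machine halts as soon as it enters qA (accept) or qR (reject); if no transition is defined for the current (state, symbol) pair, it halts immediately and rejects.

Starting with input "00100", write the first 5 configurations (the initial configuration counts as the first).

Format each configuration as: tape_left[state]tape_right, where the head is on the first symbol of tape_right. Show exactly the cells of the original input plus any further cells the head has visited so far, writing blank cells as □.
Step 0: [even]00100 (head at position 0)
Step 1: δ(even, 0) = (even, 0, R)  ⊢  0[even]0100 (head at position 1)
Step 2: δ(even, 0) = (even, 0, R)  ⊢  00[even]100 (head at position 2)
Step 3: δ(even, 1) = (odd, 1, R)  ⊢  001[odd]00 (head at position 3)
Step 4: δ(odd, 0) = (odd, 0, R)  ⊢  0010[odd]0 (head at position 4)

Final answer: [even]00100 ⊢ 0[even]0100 ⊢ 00[even]100 ⊢ 001[odd]00 ⊢ 0010[odd]0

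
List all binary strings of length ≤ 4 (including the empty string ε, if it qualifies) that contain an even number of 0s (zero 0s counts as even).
Checking every binary string of length 0 to 4:
  Length 0: accepted: ε | rejected: (none)
  Length 1: accepted: 1 | rejected: 0
  Length 2: accepted: 00, 11 | rejected: 01, 10
  Length 3: accepted: 001, 010, 100, 111 | rejected: 000, 011, 101, 110
  Length 4: accepted: 0000, 0011, 0101, 0110, 1001, 1010, 1100, 1111 | rejected: 0001, 0010, 0100, 0111, 1000, 1011, 1101, 1110
Total: 16 string(s).

Final answer: ε, 1, 00, 11, 001, 010, 100, 111, 0000, 0011, 0101, 0110, 1001, 1010, 1100, 1111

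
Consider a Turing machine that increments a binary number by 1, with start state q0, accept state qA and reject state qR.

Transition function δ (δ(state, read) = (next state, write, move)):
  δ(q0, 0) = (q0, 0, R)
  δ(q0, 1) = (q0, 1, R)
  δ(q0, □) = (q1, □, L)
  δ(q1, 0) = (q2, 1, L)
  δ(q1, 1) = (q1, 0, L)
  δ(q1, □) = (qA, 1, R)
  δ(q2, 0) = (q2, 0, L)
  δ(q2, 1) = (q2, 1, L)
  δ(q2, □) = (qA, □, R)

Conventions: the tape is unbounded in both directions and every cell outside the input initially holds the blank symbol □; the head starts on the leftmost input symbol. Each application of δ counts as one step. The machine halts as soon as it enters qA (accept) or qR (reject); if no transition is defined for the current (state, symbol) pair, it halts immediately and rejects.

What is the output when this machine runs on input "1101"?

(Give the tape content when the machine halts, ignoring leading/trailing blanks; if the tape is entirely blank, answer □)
Step 0: [q0]1101 (head at position 0)
Step 1: δ(q0, 1) = (q0, 1, R)  ⊢  1[q0]101 (head at position 1)
Step 2: δ(q0, 1) = (q0, 1, R)  ⊢  11[q0]01 (head at position 2)
Step 3: δ(q0, 0) = (q0, 0, R)  ⊢  110[q0]1 (head at position 3)
Step 4: δ(q0, 1) = (q0, 1, R)  ⊢  1101[q0]□ (head at position 4)
Step 5: δ(q0, □) = (q1, □, L)  ⊢  110[q1]1□ (head at position 3)
Step 6: δ(q1, 1) = (q1, 0, L)  ⊢  11[q1]00□ (head at position 2)
Step 7: δ(q1, 0) = (q2, 1, L)  ⊢  1[q2]110□ (head at position 1)
Step 8: δ(q2, 1) = (q2, 1, L)  ⊢  [q2]1110□ (head at position 0)
Step 9: δ(q2, 1) = (q2, 1, L)  ⊢  [q2]□1110□ (head at position -1)
Step 10: δ(q2, □) = (qA, □, R)  ⊢  □[qA]1110□ (head at position 0)
The machine is in qA, so it halts and accepts.
Tape content when halted (ignoring surrounding blanks): 1110

Final answer: Output: 1110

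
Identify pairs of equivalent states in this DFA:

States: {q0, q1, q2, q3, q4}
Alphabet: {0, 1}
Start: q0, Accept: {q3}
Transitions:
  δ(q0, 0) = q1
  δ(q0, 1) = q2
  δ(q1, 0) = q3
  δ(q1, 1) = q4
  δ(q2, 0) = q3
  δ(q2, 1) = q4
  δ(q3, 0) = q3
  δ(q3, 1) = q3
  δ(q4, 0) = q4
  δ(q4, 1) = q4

Using the table-filling algorithm:
Round 0 – mark pairs where exactly one state is accepting: (q0,q3), (q1,q3), (q2,q3), (q3,q4)
Round 1 – newly marked: (q0,q1) [on 0: q1 vs q3, already marked]; (q0,q2) [on 0: q1 vs q3, already marked]; (q1,q4) [on 0: q3 vs q4, already marked]; (q2,q4) [on 0: q3 vs q4, already marked]
Round 2 – newly marked: (q0,q4) [on 0: q1 vs q4, already marked]
No further pairs can be marked.
(q1, q2) unmarked: δ(q1,0)=q3, δ(q2,0)=q3; δ(q1,1)=q4, δ(q2,1)=q4 → equivalent
Equivalent pairs: (q1, q2)

Final answer: Equivalent pairs: (q1, q2)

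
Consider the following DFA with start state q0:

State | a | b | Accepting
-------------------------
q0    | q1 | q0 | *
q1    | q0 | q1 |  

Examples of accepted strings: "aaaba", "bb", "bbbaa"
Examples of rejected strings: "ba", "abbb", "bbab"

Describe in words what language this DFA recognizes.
strings over {a,b} with an even number of a's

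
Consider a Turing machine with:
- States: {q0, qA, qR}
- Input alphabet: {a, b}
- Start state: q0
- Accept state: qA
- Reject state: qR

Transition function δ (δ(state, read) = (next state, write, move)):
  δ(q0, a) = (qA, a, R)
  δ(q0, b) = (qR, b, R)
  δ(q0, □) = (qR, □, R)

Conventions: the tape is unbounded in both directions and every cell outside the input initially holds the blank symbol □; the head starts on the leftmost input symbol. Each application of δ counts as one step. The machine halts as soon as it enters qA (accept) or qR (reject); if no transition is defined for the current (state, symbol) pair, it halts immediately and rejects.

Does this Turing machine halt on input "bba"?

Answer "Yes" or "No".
Step 0: [q0]bba (head at position 0)
Step 1: δ(q0, b) = (qR, b, R)  ⊢  b[qR]ba (head at position 1)
The machine is in qR, so it halts and rejects.
It halts after 1 steps.

Final answer: Yes - halts after 1 steps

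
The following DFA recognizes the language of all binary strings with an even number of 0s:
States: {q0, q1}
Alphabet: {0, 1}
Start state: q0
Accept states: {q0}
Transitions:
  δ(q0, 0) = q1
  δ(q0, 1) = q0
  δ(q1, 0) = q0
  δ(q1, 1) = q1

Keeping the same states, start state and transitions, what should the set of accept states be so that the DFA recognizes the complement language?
The DFA is complete (every state has a transition on every symbol), so the complement
is recognized by the same DFA with accepting and non-accepting states swapped.
Original accept states: {q0}
Complement accept states = All states - Original accept states
= {q0, q1} - {q0}
= {q1}
Complement language: strings with an ODD number of 0s

Final answer: {q1}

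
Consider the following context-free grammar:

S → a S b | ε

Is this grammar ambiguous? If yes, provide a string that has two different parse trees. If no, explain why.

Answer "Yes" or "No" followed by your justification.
At every step exactly one production applies: if the remaining string to generate is non-empty it starts with a and ends with b, forcing S → a S b; if it is empty, S → ε is forced. Hence each string a^n b^n has exactly one derivation (S → a S b applied n times, then S → ε) and one parse tree.

Final answer: No - the grammar is unambiguous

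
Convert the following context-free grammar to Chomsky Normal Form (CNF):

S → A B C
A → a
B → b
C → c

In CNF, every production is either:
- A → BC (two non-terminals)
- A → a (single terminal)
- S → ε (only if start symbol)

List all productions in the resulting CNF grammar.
The grammar has no ε-productions or unit productions to eliminate.
A → a is already in CNF (single terminal) – keep it.
B → b is already in CNF (single terminal) – keep it.
C → c is already in CNF (single terminal) – keep it.
S → A B C has 3 symbols on the right: break it into binary productions S → A X0, X0 → B C.
Resulting CNF grammar (5 productions): A → a; B → b; C → c; S → A X0; X0 → B C

Final answer: A → a; B → b; C → c; S → A X0; X0 → B C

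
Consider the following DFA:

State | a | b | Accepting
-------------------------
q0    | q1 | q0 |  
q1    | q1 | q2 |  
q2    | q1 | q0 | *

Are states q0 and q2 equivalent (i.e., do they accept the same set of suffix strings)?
Try the suffix ε (the empty string).
From q0: q0 — not accepting.
From q2: q2 — accepting.
The two states disagree on this suffix, so they are not equivalent.

Final answer: No. Distinguishing string: ε (the empty string) - accepted from q2 but not from q0.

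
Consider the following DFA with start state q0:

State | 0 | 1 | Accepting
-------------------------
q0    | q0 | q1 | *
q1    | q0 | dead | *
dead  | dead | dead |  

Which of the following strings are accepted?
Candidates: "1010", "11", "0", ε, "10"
"1010": q0 → q1 → q0 → q1 → q0; q0 is accepting → accepted
"11": q0 → q1 → dead; dead is not accepting → rejected
"0": q0 → q0; q0 is accepting → accepted
ε: q0; q0 is accepting → accepted
"10": q0 → q1 → q0; q0 is accepting → accepted

Final answer: "1010", "0", ε, "10"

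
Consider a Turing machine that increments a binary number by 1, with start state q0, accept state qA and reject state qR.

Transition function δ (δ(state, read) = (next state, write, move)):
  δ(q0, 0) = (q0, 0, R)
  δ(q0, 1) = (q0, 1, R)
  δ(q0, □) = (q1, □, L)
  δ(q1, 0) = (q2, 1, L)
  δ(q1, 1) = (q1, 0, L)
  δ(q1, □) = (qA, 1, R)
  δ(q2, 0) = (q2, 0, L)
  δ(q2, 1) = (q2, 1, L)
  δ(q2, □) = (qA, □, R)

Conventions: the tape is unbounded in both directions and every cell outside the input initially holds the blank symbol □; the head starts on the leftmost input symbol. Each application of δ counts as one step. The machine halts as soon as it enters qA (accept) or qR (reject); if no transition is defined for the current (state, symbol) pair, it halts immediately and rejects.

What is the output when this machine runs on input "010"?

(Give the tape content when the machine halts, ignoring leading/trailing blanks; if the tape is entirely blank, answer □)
Step 0: [q0]010 (head at position 0)
Step 1: δ(q0, 0) = (q0, 0, R)  ⊢  0[q0]10 (head at position 1)
Step 2: δ(q0, 1) = (q0, 1, R)  ⊢  01[q0]0 (head at position 2)
Step 3: δ(q0, 0) = (q0, 0, R)  ⊢  010[q0]□ (head at position 3)
Step 4: δ(q0, □) = (q1, □, L)  ⊢  01[q1]0□ (head at position 2)
Step 5: δ(q1, 0) = (q2, 1, L)  ⊢  0[q2]11□ (head at position 1)
Step 6: δ(q2, 1) = (q2, 1, L)  ⊢  [q2]011□ (head at position 0)
Step 7: δ(q2, 0) = (q2, 0, L)  ⊢  [q2]□011□ (head at position -1)
Step 8: δ(q2, □) = (qA, □, R)  ⊢  □[qA]011□ (head at position 0)
The machine is in qA, so it halts and accepts.
Tape content when halted (ignoring surrounding blanks): 011

Final answer: Output: 011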